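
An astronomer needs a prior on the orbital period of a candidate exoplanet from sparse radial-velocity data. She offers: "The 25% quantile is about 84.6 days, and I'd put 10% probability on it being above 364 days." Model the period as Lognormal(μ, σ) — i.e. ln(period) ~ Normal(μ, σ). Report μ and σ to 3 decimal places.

If T ~ Lognormal(μ,σ) then ln T ~ Normal(μ,σ), so the p-quantile of ln T is μ + z_p·σ.
ln(84.6) = 4.438 and ln(364) = 5.897; z_{0.25} = -0.6745, z_{0.9} = 1.282.
σ = (5.897 − 4.438)/(1.282 − (-0.6745)) = 0.746.
μ = 4.438 − (-0.6745)·0.746 = 4.941.

μ ≈ 4.941, σ ≈ 0.746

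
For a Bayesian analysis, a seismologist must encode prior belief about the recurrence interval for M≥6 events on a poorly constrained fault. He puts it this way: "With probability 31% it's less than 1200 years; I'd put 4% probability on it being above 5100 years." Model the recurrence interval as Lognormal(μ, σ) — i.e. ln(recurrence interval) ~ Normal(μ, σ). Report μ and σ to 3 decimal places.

μ ≈ 7.409, σ ≈ 0.644

If T ~ Lognormal(μ,σ) then ln T ~ Normal(μ,σ), so the p-quantile of ln T is μ + z_p·σ.
ln(1200) = 7.09 and ln(5100) = 8.537; z_{0.31} = -0.4959, z_{0.96} = 1.751.
σ = (8.537 − 7.09)/(1.751 − (-0.4959)) = 0.644.
μ = 7.09 − (-0.4959)·0.644 = 7.409.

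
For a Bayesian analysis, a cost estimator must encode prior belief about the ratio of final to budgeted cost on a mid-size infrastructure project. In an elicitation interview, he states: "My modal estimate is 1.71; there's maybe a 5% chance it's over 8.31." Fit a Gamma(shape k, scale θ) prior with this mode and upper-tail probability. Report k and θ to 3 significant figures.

Gamma(k,θ) with k>1 has mode (k−1)θ, so θ = 1.71/(k−1).
Need P(X < 8.31) = 0.95 with θ tied to k this way. Start at k = 2, θ = 1.71: P(X<8.31) ≈ 0.955.
Too high — lower k to spread out. Iterating converges to k ≈ 1.96.
Then θ = 1.71/(1.96−1) ≈ 1.77.

k ≈ 1.96, θ ≈ 1.77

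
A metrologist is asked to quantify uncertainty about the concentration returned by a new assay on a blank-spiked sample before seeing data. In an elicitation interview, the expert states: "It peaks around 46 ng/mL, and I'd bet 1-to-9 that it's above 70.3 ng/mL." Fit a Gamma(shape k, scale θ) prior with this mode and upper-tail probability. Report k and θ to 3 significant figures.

Gamma(k,θ) with k>1 has mode (k−1)θ, so θ = 46/(k−1).
Need P(X < 70.3) = 0.9 with θ tied to k this way. Start at k = 2, θ = 46: P(X<70.3) ≈ 0.452.
Too low — raise k to concentrate. Iterating converges to k ≈ 11.4.
Then θ = 46/(11.4−1) ≈ 4.44.

k ≈ 11.4, θ ≈ 4.44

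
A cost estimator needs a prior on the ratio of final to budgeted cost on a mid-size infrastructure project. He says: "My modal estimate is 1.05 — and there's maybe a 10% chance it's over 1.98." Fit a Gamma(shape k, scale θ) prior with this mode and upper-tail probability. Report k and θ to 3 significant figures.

k ≈ 5.75, θ ≈ 0.221

Gamma(k,θ) with k>1 has mode (k−1)θ, so θ = 1.05/(k−1).
Need P(X < 1.98) = 0.9 with θ tied to k this way. Start at k = 2, θ = 1.05: P(X<1.98) ≈ 0.562.
Too low — raise k to concentrate. Iterating converges to k ≈ 5.75.
Then θ = 1.05/(5.75−1) ≈ 0.221.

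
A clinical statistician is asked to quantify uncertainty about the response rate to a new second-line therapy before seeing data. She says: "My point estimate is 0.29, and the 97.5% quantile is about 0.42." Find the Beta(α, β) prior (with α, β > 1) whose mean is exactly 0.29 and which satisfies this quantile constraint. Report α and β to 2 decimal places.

α ≈ 14.88, β ≈ 36.44

With mean 0.29 fixed, write α = 0.29s, β = 0.71s where s = α+β.
Need P(θ < 0.42) = 0.975 under Beta(0.29s, 0.71s). Normal approximation: (q−m)/√(m(1−m)/s) ≈ z_{0.975} = 1.96, so s ≈ 0.29·0.71·(1.96)²/(0.42−0.29)² = 46.8.
At s = 46.8: P(θ<0.42) ≈ 0.970. Adjusting to match 0.975 gives s ≈ 51.32.
So α = 0.29·51.32 ≈ 14.88, β = 0.71·51.32 ≈ 36.44.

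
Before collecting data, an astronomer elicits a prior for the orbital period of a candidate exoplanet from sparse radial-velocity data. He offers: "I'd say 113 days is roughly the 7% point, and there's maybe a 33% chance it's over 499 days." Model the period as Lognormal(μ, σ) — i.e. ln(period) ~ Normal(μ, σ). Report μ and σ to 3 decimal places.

If T ~ Lognormal(μ,σ) then ln T ~ Normal(μ,σ), so the p-quantile of ln T is μ + z_p·σ.
ln(113) = 4.727 and ln(499) = 6.213; z_{0.07} = -1.476, z_{0.67} = 0.4399.
σ = (6.213 − 4.727)/(0.4399 − (-1.476)) = 0.775.
μ = 4.727 − (-1.476)·0.775 = 5.872.

μ ≈ 5.872, σ ≈ 0.775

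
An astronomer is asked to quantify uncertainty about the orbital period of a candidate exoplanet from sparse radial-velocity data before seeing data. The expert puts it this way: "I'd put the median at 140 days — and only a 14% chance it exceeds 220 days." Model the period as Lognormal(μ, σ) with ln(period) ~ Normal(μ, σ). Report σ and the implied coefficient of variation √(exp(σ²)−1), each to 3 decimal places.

σ ≈ 0.418, CV ≈ 0.437

If T ~ Lognormal(μ,σ) then ln T ~ Normal(μ,σ), so the p-quantile of ln T is μ + z_p·σ.
ln(140) = 4.942 and ln(220) = 5.394; z_{0.5} = 0, z_{0.86} = 1.08.
σ = (5.394 − 4.942)/(1.08 − (0)) = 0.418.
μ = 4.942 − (0)·0.418 = 4.942.
CV = √(exp(σ²)−1) = √(exp(0.1750)−1) = 0.437.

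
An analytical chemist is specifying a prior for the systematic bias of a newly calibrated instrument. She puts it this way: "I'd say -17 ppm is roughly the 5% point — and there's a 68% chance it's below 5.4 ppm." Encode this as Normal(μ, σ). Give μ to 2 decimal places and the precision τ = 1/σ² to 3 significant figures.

μ = 0.44, τ = 0.00889

For Normal(μ,σ), the p-quantile is μ + z_p·σ. Here z_{0.05} = -1.645, z_{0.68} = 0.4677.
So -17 = μ − 1.645σ and 5.4 = μ + 0.4677σ.
Subtracting: σ = (5.4 − -17)/(0.4677 − (-1.645)) = 10.60.
Then μ = -17 − (-1.645)·10.60 = 0.44.
Precision τ = 1/σ² = 1/10.6² = 0.00889.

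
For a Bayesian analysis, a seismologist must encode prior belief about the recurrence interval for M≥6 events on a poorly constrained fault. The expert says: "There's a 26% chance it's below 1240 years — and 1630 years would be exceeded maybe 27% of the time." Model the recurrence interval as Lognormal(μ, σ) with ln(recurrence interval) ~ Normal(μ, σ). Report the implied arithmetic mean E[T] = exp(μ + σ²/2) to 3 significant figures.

If T ~ Lognormal(μ,σ) then ln T ~ Normal(μ,σ), so the p-quantile of ln T is μ + z_p·σ.
ln(1240) = 7.123 and ln(1630) = 7.396; z_{0.26} = -0.6433, z_{0.73} = 0.6128.
σ = (7.396 − 7.123)/(0.6128 − (-0.6433)) = 0.218.
μ = 7.123 − (-0.6433)·0.218 = 7.263.
E[T] = exp(μ + σ²/2) = exp(7.263 + 0.0237) = 1460 years.

E[T] ≈ 1460 years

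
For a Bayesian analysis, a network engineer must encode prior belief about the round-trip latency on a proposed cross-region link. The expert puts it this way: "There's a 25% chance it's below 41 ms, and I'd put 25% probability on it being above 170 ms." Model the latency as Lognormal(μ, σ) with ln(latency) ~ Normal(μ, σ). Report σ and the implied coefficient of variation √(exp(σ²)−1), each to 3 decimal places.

σ ≈ 1.054, CV ≈ 1.428

If T ~ Lognormal(μ,σ) then ln T ~ Normal(μ,σ), so the p-quantile of ln T is μ + z_p·σ.
ln(41) = 3.714 and ln(170) = 5.136; z_{0.25} = -0.6745, z_{0.75} = 0.6745.
σ = (5.136 − 3.714)/(0.6745 − (-0.6745)) = 1.054.
μ = 3.714 − (-0.6745)·1.054 = 4.425.
CV = √(exp(σ²)−1) = √(exp(1.1115)−1) = 1.428.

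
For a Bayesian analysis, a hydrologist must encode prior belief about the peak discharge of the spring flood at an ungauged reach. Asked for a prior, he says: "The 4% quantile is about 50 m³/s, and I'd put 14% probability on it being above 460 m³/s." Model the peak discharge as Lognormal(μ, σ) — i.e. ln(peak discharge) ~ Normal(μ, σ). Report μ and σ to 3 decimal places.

μ ≈ 5.284, σ ≈ 0.784

If T ~ Lognormal(μ,σ) then ln T ~ Normal(μ,σ), so the p-quantile of ln T is μ + z_p·σ.
ln(50) = 3.912 and ln(460) = 6.131; z_{0.04} = -1.751, z_{0.86} = 1.08.
σ = (6.131 − 3.912)/(1.08 − (-1.751)) = 0.784.
μ = 3.912 − (-1.751)·0.784 = 5.284.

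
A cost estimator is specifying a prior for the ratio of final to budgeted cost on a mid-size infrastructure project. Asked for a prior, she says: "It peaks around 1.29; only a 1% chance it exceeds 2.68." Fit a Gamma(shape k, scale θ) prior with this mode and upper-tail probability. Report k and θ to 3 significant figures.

k ≈ 10.1, θ ≈ 0.141

Gamma(k,θ) with k>1 has mode (k−1)θ, so θ = 1.29/(k−1).
Need P(X < 2.68) = 0.99 with θ tied to k this way. Start at k = 2, θ = 1.29: P(X<2.68) ≈ 0.615.
Too low — raise k to concentrate. Iterating converges to k ≈ 10.1.
Then θ = 1.29/(10.1−1) ≈ 0.141.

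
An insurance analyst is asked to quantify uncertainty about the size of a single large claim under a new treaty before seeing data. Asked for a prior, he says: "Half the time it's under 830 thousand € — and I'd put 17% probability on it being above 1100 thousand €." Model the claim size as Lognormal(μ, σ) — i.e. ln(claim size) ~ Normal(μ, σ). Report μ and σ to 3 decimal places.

If T ~ Lognormal(μ,σ) then ln T ~ Normal(μ,σ), so the p-quantile of ln T is μ + z_p·σ.
ln(830) = 6.721 and ln(1100) = 7.003; z_{0.5} = 0, z_{0.83} = 0.9542.
σ = (7.003 − 6.721)/(0.9542 − (0)) = 0.295.
μ = 6.721 − (0)·0.295 = 6.721.

μ ≈ 6.721, σ ≈ 0.295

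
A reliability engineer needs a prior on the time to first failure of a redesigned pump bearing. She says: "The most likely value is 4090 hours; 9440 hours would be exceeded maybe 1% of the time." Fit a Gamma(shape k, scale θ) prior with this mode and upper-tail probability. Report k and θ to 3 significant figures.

Gamma(k,θ) with k>1 has mode (k−1)θ, so θ = 4090/(k−1).
Need P(X < 9440) = 0.99 with θ tied to k this way. Start at k = 2, θ = 4090: P(X<9440) ≈ 0.671.
Too low — raise k to concentrate. Iterating converges to k ≈ 7.82.
Then θ = 4090/(7.82−1) ≈ 599.

k ≈ 7.82, θ ≈ 599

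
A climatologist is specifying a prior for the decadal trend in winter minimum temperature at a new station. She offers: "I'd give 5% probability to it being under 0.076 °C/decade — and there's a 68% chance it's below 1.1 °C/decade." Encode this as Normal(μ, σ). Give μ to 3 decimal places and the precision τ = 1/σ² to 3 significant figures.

The p-quantile of Normal(μ,σ) is μ + z_p·σ, with z_{0.05} = -1.645 and z_{0.68} = 0.4677.
Eliminate σ: μ = (z₂·x₁ − z₁·x₂)/(z₂ − z₁) = (0.4677·0.076 − (-1.645)·1.1)/2.113 = 0.873.
Then σ = (x₂ − x₁)/(z₂ − z₁) = (1.1 − 0.076)/2.113 = 0.485.
Precision τ = 1/σ² = 1/0.4847² = 4.26.

μ = 0.873, τ = 4.26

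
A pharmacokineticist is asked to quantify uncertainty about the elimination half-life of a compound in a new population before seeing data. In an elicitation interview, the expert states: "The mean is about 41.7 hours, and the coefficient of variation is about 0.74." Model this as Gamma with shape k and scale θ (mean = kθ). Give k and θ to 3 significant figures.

For Gamma(k, scale θ): mean = kθ, variance = kθ², so CV = 1/√k.
CV = 0.74, hence k = 1/CV² = 1.83.
Then θ = mean/k = 41.7/1.83 = 22.8.

k ≈ 1.83, θ ≈ 22.8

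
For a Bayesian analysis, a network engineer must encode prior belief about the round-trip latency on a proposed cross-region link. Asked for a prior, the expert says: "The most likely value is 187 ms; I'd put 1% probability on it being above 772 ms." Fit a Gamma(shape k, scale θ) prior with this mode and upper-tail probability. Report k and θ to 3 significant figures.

k ≈ 3.06, θ ≈ 90.7

Gamma(k,θ) with k>1 has mode (k−1)θ, so θ = 187/(k−1).
Need P(X < 772) = 0.99 with θ tied to k this way. Start at k = 2, θ = 187: P(X<772) ≈ 0.917.
Too low — raise k to concentrate. Iterating converges to k ≈ 3.06.
Then θ = 187/(3.06−1) ≈ 90.7.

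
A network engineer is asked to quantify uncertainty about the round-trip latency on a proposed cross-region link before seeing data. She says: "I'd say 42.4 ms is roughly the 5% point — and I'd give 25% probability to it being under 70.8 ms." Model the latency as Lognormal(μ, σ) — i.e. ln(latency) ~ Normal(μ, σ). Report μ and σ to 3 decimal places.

If T ~ Lognormal(μ,σ) then ln T ~ Normal(μ,σ), so the p-quantile of ln T is μ + z_p·σ.
ln(42.4) = 3.747 and ln(70.8) = 4.26; z_{0.05} = -1.645, z_{0.25} = -0.6745.
σ = (4.26 − 3.747)/(-0.6745 − (-1.645)) = 0.528.
μ = 3.747 − (-1.645)·0.528 = 4.616.

μ ≈ 4.616, σ ≈ 0.528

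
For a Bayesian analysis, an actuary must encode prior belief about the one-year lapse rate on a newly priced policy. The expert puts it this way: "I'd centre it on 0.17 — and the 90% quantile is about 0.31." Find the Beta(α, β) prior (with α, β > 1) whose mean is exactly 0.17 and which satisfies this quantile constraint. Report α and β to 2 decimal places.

With mean 0.17 fixed, write α = 0.17s, β = 0.83s where s = α+β.
Need P(θ < 0.31) = 0.9 under Beta(0.17s, 0.83s). Normal approximation: (q−m)/√(m(1−m)/s) ≈ z_{0.9} = 1.28, so s ≈ 0.17·0.83·(1.28)²/(0.31−0.17)² = 11.8.
At s = 11.8: P(θ<0.31) ≈ 0.893. Adjusting to match 0.9 gives s ≈ 12.81.
So α = 0.17·12.81 ≈ 2.18, β = 0.83·12.81 ≈ 10.63.

α ≈ 2.18, β ≈ 10.63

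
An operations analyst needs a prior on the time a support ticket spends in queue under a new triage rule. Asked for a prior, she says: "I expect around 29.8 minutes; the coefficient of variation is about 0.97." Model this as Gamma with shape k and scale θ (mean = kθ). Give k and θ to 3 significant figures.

k ≈ 1.06, θ ≈ 28

For Gamma(k, scale θ): mean = kθ, variance = kθ², so CV = 1/√k.
CV = 0.97, hence k = 1/CV² = 1.06.
Then θ = mean/k = 29.8/1.06 = 28.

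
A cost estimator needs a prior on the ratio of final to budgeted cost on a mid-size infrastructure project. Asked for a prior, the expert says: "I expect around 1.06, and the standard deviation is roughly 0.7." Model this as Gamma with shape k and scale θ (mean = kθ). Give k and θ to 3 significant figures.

k ≈ 2.29, θ ≈ 0.462

For Gamma(k, scale θ): mean = kθ, variance = kθ², so CV = 1/√k.
CV = SD/mean = 0.7/1.06 = 0.6604, hence k = 1/CV² = 2.29.
Then θ = mean/k = 1.06/2.29 = 0.462.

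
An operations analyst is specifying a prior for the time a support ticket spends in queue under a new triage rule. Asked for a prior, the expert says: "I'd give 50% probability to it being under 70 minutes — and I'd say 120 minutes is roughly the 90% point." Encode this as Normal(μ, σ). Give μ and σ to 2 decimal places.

For Normal(μ,σ), the p-quantile is μ + z_p·σ. Here z_{0.5} = 0, z_{0.9} = 1.282.
So 70 = μ + 0σ and 120 = μ + 1.282σ.
Subtracting: σ = (120 − 70)/(1.282 − (0)) = 39.02.
Then μ = 70 − (0)·39.02 = 70.00.

μ = 70.00, σ = 39.02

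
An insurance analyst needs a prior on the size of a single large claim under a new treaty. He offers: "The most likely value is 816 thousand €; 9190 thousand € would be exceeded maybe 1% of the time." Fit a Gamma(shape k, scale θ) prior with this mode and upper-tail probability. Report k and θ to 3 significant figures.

Gamma(k,θ) with k>1 has mode (k−1)θ, so θ = 816/(k−1).
Need P(X < 9190) = 0.99 with θ tied to k this way. Start at k = 2, θ = 816: P(X<9190) ≈ 1.000.
Too high — lower k to spread out. Iterating converges to k ≈ 1.5.
Then θ = 816/(1.5−1) ≈ 1620.

k ≈ 1.5, θ ≈ 1620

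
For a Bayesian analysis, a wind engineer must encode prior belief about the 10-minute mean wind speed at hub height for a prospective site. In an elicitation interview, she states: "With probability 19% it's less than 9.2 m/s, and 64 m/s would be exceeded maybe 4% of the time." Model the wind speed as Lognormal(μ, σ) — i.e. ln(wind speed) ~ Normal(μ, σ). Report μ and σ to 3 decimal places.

μ ≈ 2.867, σ ≈ 0.738

If T ~ Lognormal(μ,σ) then ln T ~ Normal(μ,σ), so the p-quantile of ln T is μ + z_p·σ.
ln(9.2) = 2.219 and ln(64) = 4.159; z_{0.19} = -0.8779, z_{0.96} = 1.751.
σ = (4.159 − 2.219)/(1.751 − (-0.8779)) = 0.738.
μ = 2.219 − (-0.8779)·0.738 = 2.867.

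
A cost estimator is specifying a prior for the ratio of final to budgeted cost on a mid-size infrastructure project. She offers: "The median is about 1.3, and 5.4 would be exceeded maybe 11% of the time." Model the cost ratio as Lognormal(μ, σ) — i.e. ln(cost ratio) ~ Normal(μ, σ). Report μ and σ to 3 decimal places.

If T ~ Lognormal(μ,σ) then ln T ~ Normal(μ,σ), so the p-quantile of ln T is μ + z_p·σ.
ln(1.3) = 0.2624 and ln(5.4) = 1.686; z_{0.5} = 0, z_{0.89} = 1.227.
σ = (1.686 − 0.2624)/(1.227 − (0)) = 1.161.
μ = 0.2624 − (0)·1.161 = 0.262.

μ ≈ 0.262, σ ≈ 1.161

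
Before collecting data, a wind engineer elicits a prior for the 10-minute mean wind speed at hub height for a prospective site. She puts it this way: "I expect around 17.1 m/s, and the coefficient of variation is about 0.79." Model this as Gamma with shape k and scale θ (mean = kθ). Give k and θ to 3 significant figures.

k ≈ 1.6, θ ≈ 10.7

For Gamma(k, scale θ): mean = kθ, variance = kθ², so CV = 1/√k.
CV = 0.79, hence k = 1/CV² = 1.6.
Then θ = mean/k = 17.1/1.6 = 10.7.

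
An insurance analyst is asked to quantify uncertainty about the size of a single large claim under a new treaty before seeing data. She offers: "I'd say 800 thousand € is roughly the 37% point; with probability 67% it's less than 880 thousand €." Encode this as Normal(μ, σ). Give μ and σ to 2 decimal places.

For Normal(μ,σ), the p-quantile is μ + z_p·σ. Here z_{0.37} = -0.3319, z_{0.67} = 0.4399.
So 800 = μ − 0.3319σ and 880 = μ + 0.4399σ.
Subtracting: σ = (880 − 800)/(0.4399 − (-0.3319)) = 103.66.
Then μ = 800 − (-0.3319)·103.66 = 834.40.

μ = 834.40, σ = 103.66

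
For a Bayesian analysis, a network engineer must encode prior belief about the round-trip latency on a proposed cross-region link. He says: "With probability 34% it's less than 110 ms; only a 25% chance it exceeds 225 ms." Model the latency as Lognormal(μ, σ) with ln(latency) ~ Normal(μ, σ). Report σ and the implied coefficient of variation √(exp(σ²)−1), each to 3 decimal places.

If T ~ Lognormal(μ,σ) then ln T ~ Normal(μ,σ), so the p-quantile of ln T is μ + z_p·σ.
ln(110) = 4.7 and ln(225) = 5.416; z_{0.34} = -0.4125, z_{0.75} = 0.6745.
σ = (5.416 − 4.7)/(0.6745 − (-0.4125)) = 0.658.
μ = 4.7 − (-0.4125)·0.658 = 4.972.
CV = √(exp(σ²)−1) = √(exp(0.4335)−1) = 0.737.

σ ≈ 0.658, CV ≈ 0.737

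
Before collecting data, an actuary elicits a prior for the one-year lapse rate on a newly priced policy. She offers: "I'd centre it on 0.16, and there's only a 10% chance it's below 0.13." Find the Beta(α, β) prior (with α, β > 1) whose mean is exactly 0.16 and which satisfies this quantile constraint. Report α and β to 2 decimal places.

With mean 0.16 fixed, write α = 0.16s, β = 0.84s where s = α+β.
Need P(θ < 0.13) = 0.1 under Beta(0.16s, 0.84s). Normal approximation: (q−m)/√(m(1−m)/s) ≈ z_{0.1} = -1.28, so s ≈ 0.16·0.84·(-1.28)²/(0.13−0.16)² = 245.3.
At s = 245.3: P(θ<0.13) ≈ 0.094. Adjusting to match 0.1 gives s ≈ 233.99.
So α = 0.16·233.99 ≈ 37.44, β = 0.84·233.99 ≈ 196.55.

α ≈ 37.44, β ≈ 196.55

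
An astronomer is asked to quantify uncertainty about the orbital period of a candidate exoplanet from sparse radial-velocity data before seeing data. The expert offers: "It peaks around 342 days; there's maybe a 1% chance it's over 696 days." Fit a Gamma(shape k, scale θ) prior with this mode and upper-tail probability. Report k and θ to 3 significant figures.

k ≈ 10.7, θ ≈ 35.3

Gamma(k,θ) with k>1 has mode (k−1)θ, so θ = 342/(k−1).
Need P(X < 696) = 0.99 with θ tied to k this way. Start at k = 2, θ = 342: P(X<696) ≈ 0.603.
Too low — raise k to concentrate. Iterating converges to k ≈ 10.7.
Then θ = 342/(10.7−1) ≈ 35.3.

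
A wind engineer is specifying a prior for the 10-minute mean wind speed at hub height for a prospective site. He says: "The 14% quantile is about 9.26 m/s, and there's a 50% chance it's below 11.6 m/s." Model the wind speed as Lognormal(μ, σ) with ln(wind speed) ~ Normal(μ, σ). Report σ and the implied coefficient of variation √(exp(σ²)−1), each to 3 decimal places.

If T ~ Lognormal(μ,σ) then ln T ~ Normal(μ,σ), so the p-quantile of ln T is μ + z_p·σ.
ln(9.26) = 2.226 and ln(11.6) = 2.451; z_{0.14} = -1.08, z_{0.5} = 0.
σ = (2.451 − 2.226)/(0 − (-1.08)) = 0.209.
μ = 2.226 − (-1.08)·0.209 = 2.451.
CV = √(exp(σ²)−1) = √(exp(0.0435)−1) = 0.211.

σ ≈ 0.209, CV ≈ 0.211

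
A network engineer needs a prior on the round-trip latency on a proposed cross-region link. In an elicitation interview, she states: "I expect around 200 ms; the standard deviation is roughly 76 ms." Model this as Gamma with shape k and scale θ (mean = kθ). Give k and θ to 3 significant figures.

For Gamma(k, scale θ): mean = kθ, variance = kθ², so CV = 1/√k.
CV = SD/mean = 76/200 = 0.38, hence k = 1/CV² = 6.93.
Then θ = mean/k = 200/6.93 = 28.9.

k ≈ 6.93, θ ≈ 28.9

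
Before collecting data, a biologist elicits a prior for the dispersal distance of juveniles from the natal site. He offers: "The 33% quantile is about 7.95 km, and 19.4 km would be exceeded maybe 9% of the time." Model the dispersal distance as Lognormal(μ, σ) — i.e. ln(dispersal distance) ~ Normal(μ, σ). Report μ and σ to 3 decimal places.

μ ≈ 2.294, σ ≈ 0.501

If T ~ Lognormal(μ,σ) then ln T ~ Normal(μ,σ), so the p-quantile of ln T is μ + z_p·σ.
ln(7.95) = 2.073 and ln(19.4) = 2.965; z_{0.33} = -0.4399, z_{0.91} = 1.341.
σ = (2.965 − 2.073)/(1.341 − (-0.4399)) = 0.501.
μ = 2.073 − (-0.4399)·0.501 = 2.294.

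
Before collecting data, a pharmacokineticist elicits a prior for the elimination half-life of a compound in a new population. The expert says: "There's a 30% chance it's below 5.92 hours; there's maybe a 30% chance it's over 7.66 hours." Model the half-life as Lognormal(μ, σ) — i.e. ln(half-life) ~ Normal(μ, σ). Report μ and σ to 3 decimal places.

If T ~ Lognormal(μ,σ) then ln T ~ Normal(μ,σ), so the p-quantile of ln T is μ + z_p·σ.
ln(5.92) = 1.778 and ln(7.66) = 2.036; z_{0.3} = -0.5244, z_{0.7} = 0.5244.
σ = (2.036 − 1.778)/(0.5244 − (-0.5244)) = 0.246.
μ = 1.778 − (-0.5244)·0.246 = 1.907.

μ ≈ 1.907, σ ≈ 0.246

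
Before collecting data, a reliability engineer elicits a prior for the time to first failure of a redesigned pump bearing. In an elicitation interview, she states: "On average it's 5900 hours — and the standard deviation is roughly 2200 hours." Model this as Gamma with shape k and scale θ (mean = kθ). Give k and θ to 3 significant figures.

k ≈ 7.19, θ ≈ 820

For Gamma(k, scale θ): mean = kθ, variance = kθ², so CV = 1/√k.
CV = SD/mean = 2200/5900 = 0.3729, hence k = 1/CV² = 7.19.
Then θ = mean/k = 5900/7.19 = 820.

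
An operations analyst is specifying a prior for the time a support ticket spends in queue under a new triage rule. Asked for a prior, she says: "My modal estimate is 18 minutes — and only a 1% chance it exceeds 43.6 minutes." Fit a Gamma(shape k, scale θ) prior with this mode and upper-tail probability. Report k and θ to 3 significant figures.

Gamma(k,θ) with k>1 has mode (k−1)θ, so θ = 18/(k−1).
Need P(X < 43.6) = 0.99 with θ tied to k this way. Start at k = 2, θ = 18: P(X<43.6) ≈ 0.696.
Too low — raise k to concentrate. Iterating converges to k ≈ 7.04.
Then θ = 18/(7.04−1) ≈ 2.98.

k ≈ 7.04, θ ≈ 2.98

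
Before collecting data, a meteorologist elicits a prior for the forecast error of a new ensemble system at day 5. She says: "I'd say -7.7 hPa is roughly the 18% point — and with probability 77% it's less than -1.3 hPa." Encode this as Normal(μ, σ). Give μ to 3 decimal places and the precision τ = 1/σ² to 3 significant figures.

For Normal(μ,σ), the p-quantile is μ + z_p·σ. Here z_{0.18} = -0.9154, z_{0.77} = 0.7388.
So -7.7 = μ − 0.9154σ and -1.3 = μ + 0.7388σ.
Subtracting: σ = (-1.3 − -7.7)/(0.7388 − (-0.9154)) = 3.869.
Then μ = -7.7 − (-0.9154)·3.869 = -4.159.
Precision τ = 1/σ² = 1/3.869² = 0.0668.

μ = -4.159, τ = 0.0668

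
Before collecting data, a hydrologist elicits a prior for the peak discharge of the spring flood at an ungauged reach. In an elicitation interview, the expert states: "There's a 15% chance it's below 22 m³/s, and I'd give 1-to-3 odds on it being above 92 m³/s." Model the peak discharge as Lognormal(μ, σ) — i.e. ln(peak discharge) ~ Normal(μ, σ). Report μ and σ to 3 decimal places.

μ ≈ 3.958, σ ≈ 0.836

If T ~ Lognormal(μ,σ) then ln T ~ Normal(μ,σ), so the p-quantile of ln T is μ + z_p·σ.
ln(22) = 3.091 and ln(92) = 4.522; z_{0.15} = -1.036, z_{0.75} = 0.6745.
σ = (4.522 − 3.091)/(0.6745 − (-1.036)) = 0.836.
μ = 3.091 − (-1.036)·0.836 = 3.958.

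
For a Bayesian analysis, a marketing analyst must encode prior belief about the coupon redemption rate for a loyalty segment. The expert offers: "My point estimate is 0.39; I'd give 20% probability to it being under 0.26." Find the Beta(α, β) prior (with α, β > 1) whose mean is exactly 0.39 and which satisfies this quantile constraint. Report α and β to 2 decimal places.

With mean 0.39 fixed, write α = 0.39s, β = 0.61s where s = α+β.
Need P(θ < 0.26) = 0.2 under Beta(0.39s, 0.61s). Normal approximation: (q−m)/√(m(1−m)/s) ≈ z_{0.2} = -0.842, so s ≈ 0.39·0.61·(-0.842)²/(0.26−0.39)² = 10.0.
At s = 10.0: P(θ<0.26) ≈ 0.204. Adjusting to match 0.2 gives s ≈ 10.30.
So α = 0.39·10.30 ≈ 4.02, β = 0.61·10.30 ≈ 6.28.

α ≈ 4.02, β ≈ 6.28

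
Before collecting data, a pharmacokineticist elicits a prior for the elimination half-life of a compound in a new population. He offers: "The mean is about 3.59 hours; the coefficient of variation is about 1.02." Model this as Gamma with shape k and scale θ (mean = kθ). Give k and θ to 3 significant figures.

For Gamma(k, scale θ): mean = kθ, variance = kθ², so CV = 1/√k.
CV = 1.02, hence k = 1/CV² = 0.961.
Then θ = mean/k = 3.59/0.961 = 3.74.

k ≈ 0.961, θ ≈ 3.74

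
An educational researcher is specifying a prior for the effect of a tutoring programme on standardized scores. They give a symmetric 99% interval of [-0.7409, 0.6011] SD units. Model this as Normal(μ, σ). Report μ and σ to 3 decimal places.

μ = -0.070, σ = 0.260

A symmetric 99% interval runs μ ± z·σ with z = 2.576.
Half-width = 0.671, so σ = 0.671/2.576 = 0.260.
μ is the interval midpoint, -0.070.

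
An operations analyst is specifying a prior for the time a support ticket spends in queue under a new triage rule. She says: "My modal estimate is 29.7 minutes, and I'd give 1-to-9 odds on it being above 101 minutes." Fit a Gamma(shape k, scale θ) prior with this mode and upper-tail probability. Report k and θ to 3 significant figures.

k ≈ 2.25, θ ≈ 23.7

Gamma(k,θ) with k>1 has mode (k−1)θ, so θ = 29.7/(k−1).
Need P(X < 101) = 0.9 with θ tied to k this way. Start at k = 2, θ = 29.7: P(X<101) ≈ 0.853.
Too low — raise k to concentrate. Iterating converges to k ≈ 2.25.
Then θ = 29.7/(2.25−1) ≈ 23.7.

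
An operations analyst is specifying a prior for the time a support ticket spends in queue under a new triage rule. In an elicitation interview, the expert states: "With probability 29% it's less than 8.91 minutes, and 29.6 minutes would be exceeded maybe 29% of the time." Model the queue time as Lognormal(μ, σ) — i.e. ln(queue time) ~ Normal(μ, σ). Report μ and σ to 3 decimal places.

If T ~ Lognormal(μ,σ) then ln T ~ Normal(μ,σ), so the p-quantile of ln T is μ + z_p·σ.
ln(8.91) = 2.187 and ln(29.6) = 3.388; z_{0.29} = -0.5534, z_{0.71} = 0.5534.
σ = (3.388 − 2.187)/(0.5534 − (-0.5534)) = 1.085.
μ = 2.187 − (-0.5534)·1.085 = 2.787.

μ ≈ 2.787, σ ≈ 1.085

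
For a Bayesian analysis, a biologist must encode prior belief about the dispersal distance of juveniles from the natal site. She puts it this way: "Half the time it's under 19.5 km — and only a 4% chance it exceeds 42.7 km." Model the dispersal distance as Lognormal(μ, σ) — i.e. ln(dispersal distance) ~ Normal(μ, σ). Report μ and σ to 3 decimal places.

If T ~ Lognormal(μ,σ) then ln T ~ Normal(μ,σ), so the p-quantile of ln T is μ + z_p·σ.
ln(19.5) = 2.97 and ln(42.7) = 3.754; z_{0.5} = 0, z_{0.96} = 1.751.
σ = (3.754 − 2.97)/(1.751 − (0)) = 0.448.
μ = 2.97 − (0)·0.448 = 2.970.

μ ≈ 2.970, σ ≈ 0.448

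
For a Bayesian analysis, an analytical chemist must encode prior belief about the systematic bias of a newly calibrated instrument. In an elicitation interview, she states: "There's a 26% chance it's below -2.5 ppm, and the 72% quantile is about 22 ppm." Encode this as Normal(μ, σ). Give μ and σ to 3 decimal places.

μ = 10.354, σ = 19.981

For Normal(μ,σ), the p-quantile is μ + z_p·σ. Here z_{0.26} = -0.6433, z_{0.72} = 0.5828.
So -2.5 = μ − 0.6433σ and 22 = μ + 0.5828σ.
Subtracting: σ = (22 − -2.5)/(0.5828 − (-0.6433)) = 19.981.
Then μ = -2.5 − (-0.6433)·19.981 = 10.354.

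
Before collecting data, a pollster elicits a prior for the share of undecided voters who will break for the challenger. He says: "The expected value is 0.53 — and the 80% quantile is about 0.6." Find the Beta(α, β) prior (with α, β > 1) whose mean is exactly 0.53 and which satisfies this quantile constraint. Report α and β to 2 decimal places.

With mean 0.53 fixed, write α = 0.53s, β = 0.47s where s = α+β.
Need P(θ < 0.6) = 0.8 under Beta(0.53s, 0.47s). Normal approximation: (q−m)/√(m(1−m)/s) ≈ z_{0.8} = 0.842, so s ≈ 0.53·0.47·(0.842)²/(0.6−0.53)² = 36.0.
At s = 36.0: P(θ<0.6) ≈ 0.799. Adjusting to match 0.8 gives s ≈ 36.30.
So α = 0.53·36.30 ≈ 19.24, β = 0.47·36.30 ≈ 17.06.

α ≈ 19.24, β ≈ 17.06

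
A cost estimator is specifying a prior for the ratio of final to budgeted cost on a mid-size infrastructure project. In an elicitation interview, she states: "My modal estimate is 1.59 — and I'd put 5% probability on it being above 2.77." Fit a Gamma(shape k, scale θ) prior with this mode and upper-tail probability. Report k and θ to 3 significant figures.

Gamma(k,θ) with k>1 has mode (k−1)θ, so θ = 1.59/(k−1).
Need P(X < 2.77) = 0.95 with θ tied to k this way. Start at k = 2, θ = 1.59: P(X<2.77) ≈ 0.520.
Too low — raise k to concentrate. Iterating converges to k ≈ 10.1.
Then θ = 1.59/(10.1−1) ≈ 0.176.

k ≈ 10.1, θ ≈ 0.176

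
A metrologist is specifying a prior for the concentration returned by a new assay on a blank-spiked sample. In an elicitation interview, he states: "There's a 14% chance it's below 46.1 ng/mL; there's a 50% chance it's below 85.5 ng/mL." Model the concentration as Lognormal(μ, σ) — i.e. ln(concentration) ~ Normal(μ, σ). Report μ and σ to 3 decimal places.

If T ~ Lognormal(μ,σ) then ln T ~ Normal(μ,σ), so the p-quantile of ln T is μ + z_p·σ.
ln(46.1) = 3.831 and ln(85.5) = 4.449; z_{0.14} = -1.08, z_{0.5} = 0.
σ = (4.449 − 3.831)/(0 − (-1.08)) = 0.572.
μ = 3.831 − (-1.08)·0.572 = 4.449.

μ ≈ 4.449, σ ≈ 0.572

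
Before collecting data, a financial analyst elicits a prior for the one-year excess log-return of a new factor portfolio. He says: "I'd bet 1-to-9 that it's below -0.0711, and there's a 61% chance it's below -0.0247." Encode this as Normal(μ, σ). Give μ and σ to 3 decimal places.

The p-quantile of Normal(μ,σ) is μ + z_p·σ, with z_{0.1} = -1.282 and z_{0.61} = 0.2793.
Eliminate σ: μ = (z₂·x₁ − z₁·x₂)/(z₂ − z₁) = (0.2793·-0.0711 − (-1.282)·-0.0247)/1.561 = -0.033.
Then σ = (x₂ − x₁)/(z₂ − z₁) = (-0.0247 − -0.0711)/1.561 = 0.030.

μ = -0.033, σ = 0.030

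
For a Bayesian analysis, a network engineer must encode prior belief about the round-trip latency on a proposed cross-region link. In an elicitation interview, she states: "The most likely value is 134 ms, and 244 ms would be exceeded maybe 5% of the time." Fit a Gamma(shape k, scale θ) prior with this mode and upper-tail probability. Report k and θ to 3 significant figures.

k ≈ 8.75, θ ≈ 17.3

Gamma(k,θ) with k>1 has mode (k−1)θ, so θ = 134/(k−1).
Need P(X < 244) = 0.95 with θ tied to k this way. Start at k = 2, θ = 134: P(X<244) ≈ 0.543.
Too low — raise k to concentrate. Iterating converges to k ≈ 8.75.
Then θ = 134/(8.75−1) ≈ 17.3.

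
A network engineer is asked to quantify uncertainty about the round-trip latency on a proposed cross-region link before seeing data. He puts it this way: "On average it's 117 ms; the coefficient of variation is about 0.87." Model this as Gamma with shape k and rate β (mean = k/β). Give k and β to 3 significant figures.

k ≈ 1.32, β ≈ 0.0113

For Gamma(k, rate β): mean = k/β, variance = k/β², so CV = 1/√k.
CV = 0.87, hence k = 1/CV² = 1.32.
Then β = k/mean = 1.32/117 = 0.0113.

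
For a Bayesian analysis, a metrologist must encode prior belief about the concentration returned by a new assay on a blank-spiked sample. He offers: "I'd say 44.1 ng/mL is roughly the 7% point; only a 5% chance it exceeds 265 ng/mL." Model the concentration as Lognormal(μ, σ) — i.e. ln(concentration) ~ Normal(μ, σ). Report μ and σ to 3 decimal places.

μ ≈ 4.635, σ ≈ 0.575

If T ~ Lognormal(μ,σ) then ln T ~ Normal(μ,σ), so the p-quantile of ln T is μ + z_p·σ.
ln(44.1) = 3.786 and ln(265) = 5.58; z_{0.07} = -1.476, z_{0.95} = 1.645.
σ = (5.58 − 3.786)/(1.645 − (-1.476)) = 0.575.
μ = 3.786 − (-1.476)·0.575 = 4.635.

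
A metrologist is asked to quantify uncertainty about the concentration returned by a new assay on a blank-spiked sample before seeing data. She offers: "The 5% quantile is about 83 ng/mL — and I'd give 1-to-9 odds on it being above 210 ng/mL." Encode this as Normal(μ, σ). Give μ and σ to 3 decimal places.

The p-quantile of Normal(μ,σ) is μ + z_p·σ, with z_{0.05} = -1.645 and z_{0.9} = 1.282.
Eliminate σ: μ = (z₂·x₁ − z₁·x₂)/(z₂ − z₁) = (1.282·83 − (-1.645)·210)/2.926 = 154.383.
Then σ = (x₂ − x₁)/(z₂ − z₁) = (210 − 83)/2.926 = 43.398.

μ = 154.383, σ = 43.398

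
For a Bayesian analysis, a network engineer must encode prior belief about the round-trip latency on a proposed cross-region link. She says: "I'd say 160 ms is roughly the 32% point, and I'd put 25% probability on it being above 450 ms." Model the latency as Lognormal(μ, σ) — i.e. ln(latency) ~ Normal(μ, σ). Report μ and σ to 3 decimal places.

μ ≈ 5.499, σ ≈ 0.905

If T ~ Lognormal(μ,σ) then ln T ~ Normal(μ,σ), so the p-quantile of ln T is μ + z_p·σ.
ln(160) = 5.075 and ln(450) = 6.109; z_{0.32} = -0.4677, z_{0.75} = 0.6745.
σ = (6.109 − 5.075)/(0.6745 − (-0.4677)) = 0.905.
μ = 5.075 − (-0.4677)·0.905 = 5.499.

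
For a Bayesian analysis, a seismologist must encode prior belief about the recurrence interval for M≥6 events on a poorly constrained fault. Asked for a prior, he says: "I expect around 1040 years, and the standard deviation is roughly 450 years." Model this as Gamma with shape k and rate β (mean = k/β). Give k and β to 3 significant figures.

For Gamma(k, rate β): mean = k/β, variance = k/β², so CV = 1/√k.
CV = SD/mean = 450/1040 = 0.4327, hence k = 1/CV² = 5.34.
Then β = k/mean = 5.34/1040 = 0.00514.

k ≈ 5.34, β ≈ 0.00514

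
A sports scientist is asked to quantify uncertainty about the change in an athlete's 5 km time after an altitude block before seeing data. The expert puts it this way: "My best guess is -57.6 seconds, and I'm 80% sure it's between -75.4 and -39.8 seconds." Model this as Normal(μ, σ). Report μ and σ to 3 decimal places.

μ = -57.600, σ = 13.889

A symmetric 80% interval runs μ ± z·σ with z = 1.282.
Half-width = 17.8, so σ = 17.8/1.282 = 13.889.
μ is the stated best guess, -57.600.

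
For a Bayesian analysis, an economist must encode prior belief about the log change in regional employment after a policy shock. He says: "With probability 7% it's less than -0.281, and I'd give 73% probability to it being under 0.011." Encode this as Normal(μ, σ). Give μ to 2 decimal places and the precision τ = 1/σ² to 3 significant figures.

The p-quantile of Normal(μ,σ) is μ + z_p·σ, with z_{0.07} = -1.476 and z_{0.73} = 0.6128.
Eliminate σ: μ = (z₂·x₁ − z₁·x₂)/(z₂ − z₁) = (0.6128·-0.281 − (-1.476)·0.011)/2.089 = -0.07.
Then σ = (x₂ − x₁)/(z₂ − z₁) = (0.011 − -0.281)/2.089 = 0.14.
Precision τ = 1/σ² = 1/0.1398² = 51.2.

μ = -0.07, τ = 51.2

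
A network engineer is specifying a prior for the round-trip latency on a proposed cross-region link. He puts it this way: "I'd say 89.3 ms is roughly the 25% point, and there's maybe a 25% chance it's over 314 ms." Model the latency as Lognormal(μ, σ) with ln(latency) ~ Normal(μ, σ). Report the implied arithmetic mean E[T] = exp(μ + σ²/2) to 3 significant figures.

If T ~ Lognormal(μ,σ) then ln T ~ Normal(μ,σ), so the p-quantile of ln T is μ + z_p·σ.
ln(89.3) = 4.492 and ln(314) = 5.749; z_{0.25} = -0.6745, z_{0.75} = 0.6745.
σ = (5.749 − 4.492)/(0.6745 − (-0.6745)) = 0.932.
μ = 4.492 − (-0.6745)·0.932 = 5.121.
E[T] = exp(μ + σ²/2) = exp(5.121 + 0.4344) = 259 ms.

E[T] ≈ 259 ms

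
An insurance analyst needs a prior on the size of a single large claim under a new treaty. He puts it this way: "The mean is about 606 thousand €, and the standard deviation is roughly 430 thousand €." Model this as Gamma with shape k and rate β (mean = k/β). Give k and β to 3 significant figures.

k ≈ 1.99, β ≈ 0.00328

For Gamma(k, rate β): mean = k/β, variance = k/β², so CV = 1/√k.
CV = SD/mean = 430/606 = 0.7096, hence k = 1/CV² = 1.99.
Then β = k/mean = 1.99/606 = 0.00328.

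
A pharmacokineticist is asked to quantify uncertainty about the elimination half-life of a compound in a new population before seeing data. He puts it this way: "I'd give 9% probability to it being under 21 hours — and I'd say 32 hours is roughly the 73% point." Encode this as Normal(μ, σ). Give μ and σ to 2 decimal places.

For Normal(μ,σ), the p-quantile is μ + z_p·σ. Here z_{0.09} = -1.341, z_{0.73} = 0.6128.
So 21 = μ − 1.341σ and 32 = μ + 0.6128σ.
Subtracting: σ = (32 − 21)/(0.6128 − (-1.341)) = 5.63.
Then μ = 21 − (-1.341)·5.63 = 28.55.

μ = 28.55, σ = 5.63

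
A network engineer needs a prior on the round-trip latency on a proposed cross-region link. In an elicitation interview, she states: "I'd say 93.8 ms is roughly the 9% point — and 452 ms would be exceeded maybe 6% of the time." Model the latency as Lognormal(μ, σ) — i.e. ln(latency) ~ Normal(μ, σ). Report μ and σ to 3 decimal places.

μ ≈ 5.269, σ ≈ 0.543

If T ~ Lognormal(μ,σ) then ln T ~ Normal(μ,σ), so the p-quantile of ln T is μ + z_p·σ.
ln(93.8) = 4.541 and ln(452) = 6.114; z_{0.09} = -1.341, z_{0.94} = 1.555.
σ = (6.114 − 4.541)/(1.555 − (-1.341)) = 0.543.
μ = 4.541 − (-1.341)·0.543 = 5.269.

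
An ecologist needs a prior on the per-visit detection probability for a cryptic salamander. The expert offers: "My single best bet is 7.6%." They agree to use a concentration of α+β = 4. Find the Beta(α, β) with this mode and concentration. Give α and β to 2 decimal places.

For α,β > 1 the Beta mode is (α−1)/(α+β−2). With α+β = 4, the mode is (α−1)/2.
Set (α−1)/2 = 0.076 → α = 1 + 0.076·2 = 1.15.
β = 4 − α = 2.85.

α = 1.15, β = 2.85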